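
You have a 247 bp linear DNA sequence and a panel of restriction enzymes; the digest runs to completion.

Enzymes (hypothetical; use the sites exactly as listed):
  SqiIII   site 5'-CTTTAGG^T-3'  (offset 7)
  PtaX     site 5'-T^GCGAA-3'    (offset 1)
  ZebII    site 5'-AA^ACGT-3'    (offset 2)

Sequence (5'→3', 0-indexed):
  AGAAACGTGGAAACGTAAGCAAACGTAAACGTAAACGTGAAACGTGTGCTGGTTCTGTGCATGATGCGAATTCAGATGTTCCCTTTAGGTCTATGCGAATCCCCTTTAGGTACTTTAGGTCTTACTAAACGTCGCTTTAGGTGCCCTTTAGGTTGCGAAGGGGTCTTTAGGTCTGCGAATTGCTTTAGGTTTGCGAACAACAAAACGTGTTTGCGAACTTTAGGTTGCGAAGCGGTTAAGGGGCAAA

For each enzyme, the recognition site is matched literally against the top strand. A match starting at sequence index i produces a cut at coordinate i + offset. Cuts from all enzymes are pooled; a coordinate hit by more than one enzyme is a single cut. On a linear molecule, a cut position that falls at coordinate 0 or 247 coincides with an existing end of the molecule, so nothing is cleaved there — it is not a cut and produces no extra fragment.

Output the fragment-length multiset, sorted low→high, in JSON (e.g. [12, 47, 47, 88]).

[2,2,3,3,4,5,6,6,7,8,8,9,9,10,11,12,12,13,15,16,17,21,24,24]

Per-enzyme occurrences:
  SqiIII (CTTTAGGT, off=7): starts [82, 103, 112, 134, 145, 164, 182, 217] → cuts [89, 110, 119, 141, 152, 171, 189, 224]
  PtaX (TGCGAA, off=1): starts [64, 93, 153, 173, 191, 211, 225] → cuts [65, 94, 154, 174, 192, 212, 226]
  ZebII (AAACGT, off=2): starts [2, 10, 20, 26, 32, 39, 126, 202] → cuts [4, 12, 22, 28, 34, 41, 128, 204]

All cut coordinates (distinct, sorted): [4, 12, 22, 28, 34, 41, 65, 89, 94, 110, 119, 128, 141, 152, 154, 171, 174, 189, 192, 204, 212, 224, 226]

Fragment lengths:
  [0,4): 4 bp
  [4,12): 8 bp
  [12,22): 10 bp
  [22,28): 6 bp
  [28,34): 6 bp
  [34,41): 7 bp
  [41,65): 24 bp
  [65,89): 24 bp
  [89,94): 5 bp
  [94,110): 16 bp
  [110,119): 9 bp
  [119,128): 9 bp
  [128,141): 13 bp
  [141,152): 11 bp
  [152,154): 2 bp
  [154,171): 17 bp
  [171,174): 3 bp
  [174,189): 15 bp
  [189,192): 3 bp
  [192,204): 12 bp
  [204,212): 8 bp
  [212,224): 12 bp
  [224,226): 2 bp
  [226,247): 21 bp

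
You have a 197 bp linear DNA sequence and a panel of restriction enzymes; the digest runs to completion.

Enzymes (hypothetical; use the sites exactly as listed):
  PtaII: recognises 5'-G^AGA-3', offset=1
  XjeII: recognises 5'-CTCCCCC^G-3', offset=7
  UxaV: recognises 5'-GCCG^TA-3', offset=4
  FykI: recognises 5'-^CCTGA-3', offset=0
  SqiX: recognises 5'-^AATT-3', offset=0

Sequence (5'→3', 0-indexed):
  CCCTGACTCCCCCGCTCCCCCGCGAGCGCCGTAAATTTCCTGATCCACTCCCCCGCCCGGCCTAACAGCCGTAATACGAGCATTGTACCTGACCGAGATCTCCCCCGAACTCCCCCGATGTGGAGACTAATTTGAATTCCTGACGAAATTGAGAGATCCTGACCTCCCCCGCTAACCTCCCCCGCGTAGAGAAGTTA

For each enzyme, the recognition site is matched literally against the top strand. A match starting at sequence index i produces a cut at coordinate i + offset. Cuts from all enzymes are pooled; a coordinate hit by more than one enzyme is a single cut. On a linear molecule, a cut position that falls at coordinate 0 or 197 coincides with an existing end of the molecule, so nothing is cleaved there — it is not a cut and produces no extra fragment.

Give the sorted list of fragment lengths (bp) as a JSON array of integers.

[1,2,2,4,4,5,5,5,6,6,7,8,8,8,8,10,10,11,12,13,13,16,16,17]

Scan for sites:
  PtaII (GAGA, off=1): starts [94, 122, 150, 152, 188] → cuts [95, 123, 151, 153, 189]
  XjeII (CTCCCCCG, off=7): starts [6, 14, 47, 99, 109, 163, 176] → cuts [13, 21, 54, 106, 116, 170, 183]
  UxaV (GCCGTA, off=4): starts [27, 67] → cuts [31, 71]
  FykI (CCTGA, off=0): starts [1, 38, 87, 138, 157] → cuts [1, 38, 87, 138, 157]
  SqiX (AATT, off=0): starts [33, 128, 134, 146] → cuts [33, 128, 134, 146]

Pooled cuts: [1, 13, 21, 31, 33, 38, 54, 71, 87, 95, 106, 116, 123, 128, 134, 138, 146, 151, 153, 157, 170, 183, 189]

Fragment lengths:
  [0,1): 1 bp
  [1,13): 12 bp
  [13,21): 8 bp
  [21,31): 10 bp
  [31,33): 2 bp
  [33,38): 5 bp
  [38,54): 16 bp
  [54,71): 17 bp
  [71,87): 16 bp
  [87,95): 8 bp
  [95,106): 11 bp
  [106,116): 10 bp
  [116,123): 7 bp
  [123,128): 5 bp
  [128,134): 6 bp
  [134,138): 4 bp
  [138,146): 8 bp
  [146,151): 5 bp
  [151,153): 2 bp
  [153,157): 4 bp
  [157,170): 13 bp
  [170,183): 13 bp
  [183,189): 6 bp
  [189,197): 8 bp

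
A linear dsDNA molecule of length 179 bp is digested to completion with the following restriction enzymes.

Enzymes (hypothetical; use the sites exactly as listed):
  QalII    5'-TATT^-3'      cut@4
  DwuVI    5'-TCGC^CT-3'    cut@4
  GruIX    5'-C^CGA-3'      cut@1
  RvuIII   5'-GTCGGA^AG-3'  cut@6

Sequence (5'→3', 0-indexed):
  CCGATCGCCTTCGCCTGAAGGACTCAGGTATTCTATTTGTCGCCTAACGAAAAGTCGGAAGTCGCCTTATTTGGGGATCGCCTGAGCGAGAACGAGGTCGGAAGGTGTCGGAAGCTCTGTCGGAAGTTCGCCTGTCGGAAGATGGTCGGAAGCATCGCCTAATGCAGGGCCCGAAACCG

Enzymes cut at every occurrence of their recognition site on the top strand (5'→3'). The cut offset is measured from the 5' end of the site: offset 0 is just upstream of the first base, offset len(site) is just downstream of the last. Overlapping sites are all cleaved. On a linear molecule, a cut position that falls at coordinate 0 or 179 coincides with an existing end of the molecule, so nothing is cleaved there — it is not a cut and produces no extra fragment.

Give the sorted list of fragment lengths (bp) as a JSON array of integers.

Scan for sites:
  QalII TATT/4: at [28, 33, 67] ⇒ [32, 37, 71]
  DwuVI TCGCCT/4: at [4, 10, 39, 61, 77, 127, 154] ⇒ [8, 14, 43, 65, 81, 131, 158]
  GruIX CCGA/1: at [0, 170] ⇒ [1, 171]
  RvuIII GTCGGAAG/6: at [53, 96, 106, 118, 133, 144] ⇒ [59, 102, 112, 124, 139, 150]

All cut coordinates (distinct, sorted): [1, 8, 14, 32, 37, 43, 59, 65, 71, 81, 102, 112, 124, 131, 139, 150, 158, 171]

Fragments:
  [0,1): 1 bp
  [1,8): 7 bp
  [8,14): 6 bp
  [14,32): 18 bp
  [32,37): 5 bp
  [37,43): 6 bp
  [43,59): 16 bp
  [59,65): 6 bp
  [65,71): 6 bp
  [71,81): 10 bp
  [81,102): 21 bp
  [102,112): 10 bp
  [112,124): 12 bp
  [124,131): 7 bp
  [131,139): 8 bp
  [139,150): 11 bp
  [150,158): 8 bp
  [158,171): 13 bp
  [171,179): 8 bp

[1,5,6,6,6,6,7,7,8,8,8,10,10,11,12,13,16,18,21]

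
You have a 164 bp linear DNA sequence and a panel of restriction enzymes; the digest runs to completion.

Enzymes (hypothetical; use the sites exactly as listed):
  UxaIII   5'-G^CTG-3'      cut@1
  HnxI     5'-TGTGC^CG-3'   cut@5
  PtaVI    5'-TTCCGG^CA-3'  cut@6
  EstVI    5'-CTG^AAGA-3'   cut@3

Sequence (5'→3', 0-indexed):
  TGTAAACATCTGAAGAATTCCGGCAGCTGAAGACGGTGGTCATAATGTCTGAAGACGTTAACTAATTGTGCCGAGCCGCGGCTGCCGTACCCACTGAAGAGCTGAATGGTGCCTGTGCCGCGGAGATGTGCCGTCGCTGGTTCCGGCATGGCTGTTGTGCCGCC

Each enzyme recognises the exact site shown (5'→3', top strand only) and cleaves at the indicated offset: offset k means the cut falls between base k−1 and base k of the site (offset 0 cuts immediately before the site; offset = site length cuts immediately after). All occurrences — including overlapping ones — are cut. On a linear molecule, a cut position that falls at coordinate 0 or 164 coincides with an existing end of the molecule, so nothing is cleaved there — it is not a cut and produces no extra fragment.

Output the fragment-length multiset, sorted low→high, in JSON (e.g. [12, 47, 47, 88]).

[3,3,4,5,5,5,9,10,10,11,12,13,15,17,20,22]

Per-enzyme occurrences:
  UxaIII (GCTG, off=1): starts [25, 80, 100, 135, 150] → cuts [26, 81, 101, 136, 151]
  HnxI (TGTGCCG, off=5): starts [66, 113, 126, 155] → cuts [71, 118, 131, 160]
  PtaVI (TTCCGGCA, off=6): starts [17, 140] → cuts [23, 146]
  EstVI (CTGAAGA, off=3): starts [9, 26, 48, 93] → cuts [12, 29, 51, 96]

All cut coordinates (distinct, sorted): [12, 23, 26, 29, 51, 71, 81, 96, 101, 118, 131, 136, 146, 151, 160]

Fragments:
  [0,12): 12 bp
  [12,23): 11 bp
  [23,26): 3 bp
  [26,29): 3 bp
  [29,51): 22 bp
  [51,71): 20 bp
  [71,81): 10 bp
  [81,96): 15 bp
  [96,101): 5 bp
  [101,118): 17 bp
  [118,131): 13 bp
  [131,136): 5 bp
  [136,146): 10 bp
  [146,151): 5 bp
  [151,160): 9 bp
  [160,164): 4 bp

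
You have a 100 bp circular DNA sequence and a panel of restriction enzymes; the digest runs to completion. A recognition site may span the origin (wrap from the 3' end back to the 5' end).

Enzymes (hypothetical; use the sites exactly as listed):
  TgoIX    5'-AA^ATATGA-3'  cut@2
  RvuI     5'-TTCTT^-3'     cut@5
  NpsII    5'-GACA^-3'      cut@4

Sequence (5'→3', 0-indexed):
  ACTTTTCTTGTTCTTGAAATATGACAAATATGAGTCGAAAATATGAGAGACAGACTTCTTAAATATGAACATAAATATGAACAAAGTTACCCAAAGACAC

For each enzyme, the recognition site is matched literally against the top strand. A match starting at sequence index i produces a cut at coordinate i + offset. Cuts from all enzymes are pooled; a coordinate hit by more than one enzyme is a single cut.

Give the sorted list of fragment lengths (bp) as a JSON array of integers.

Site scan:
  TgoIX (AAATATGA, off=2): starts [16, 25, 38, 60, 72] → cuts [18, 27, 40, 62, 74]
  RvuI (TTCTT, off=5): starts [4, 10, 55] → cuts [9, 15, 60]
  NpsII (GACA, off=4): starts [22, 48, 95] → cuts [26, 52, 99]

Pooled cuts: [9, 15, 18, 26, 27, 40, 52, 60, 62, 74, 99]

Fragments:
  9→15: 6 bp
  15→18: 3 bp
  18→26: 8 bp
  26→27: 1 bp
  27→40: 13 bp
  40→52: 12 bp
  52→60: 8 bp
  60→62: 2 bp
  62→74: 12 bp
  74→99: 25 bp
  99→9 (wrap): 100-99+9 = 10 bp

[1,2,3,6,8,8,10,12,12,13,25]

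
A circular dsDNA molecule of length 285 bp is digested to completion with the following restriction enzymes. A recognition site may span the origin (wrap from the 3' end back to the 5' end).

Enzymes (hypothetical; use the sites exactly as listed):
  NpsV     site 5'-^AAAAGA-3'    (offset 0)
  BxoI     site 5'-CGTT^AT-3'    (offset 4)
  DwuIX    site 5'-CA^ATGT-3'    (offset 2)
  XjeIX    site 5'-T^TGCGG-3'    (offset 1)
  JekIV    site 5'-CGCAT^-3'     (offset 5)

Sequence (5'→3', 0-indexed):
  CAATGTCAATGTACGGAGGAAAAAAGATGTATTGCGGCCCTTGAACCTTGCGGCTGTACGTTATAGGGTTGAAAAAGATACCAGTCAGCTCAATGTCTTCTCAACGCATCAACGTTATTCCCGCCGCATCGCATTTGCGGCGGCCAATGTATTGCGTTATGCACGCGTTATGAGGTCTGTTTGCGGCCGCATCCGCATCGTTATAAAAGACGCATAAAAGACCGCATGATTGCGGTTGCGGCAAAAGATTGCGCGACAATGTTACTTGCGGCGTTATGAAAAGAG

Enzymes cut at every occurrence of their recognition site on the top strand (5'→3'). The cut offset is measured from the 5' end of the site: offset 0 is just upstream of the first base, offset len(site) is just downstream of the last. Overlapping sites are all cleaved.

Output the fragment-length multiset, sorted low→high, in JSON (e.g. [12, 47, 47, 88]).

[1,2,3,3,4,5,6,6,6,6,7,8,9,9,10,11,11,11,11,11,12,12,12,13,13,14,16,16,17,20]

Scan for sites:
  NpsV AAAAGA/0: at [21, 72, 204, 215, 242, 278] ⇒ [21, 72, 204, 215, 242, 278]
  BxoI CGTTAT/4: at [58, 112, 154, 165, 198, 271] ⇒ [62, 116, 158, 169, 202, 275]
  DwuIX CAATGT/2: at [0, 6, 90, 144, 256] ⇒ [2, 8, 92, 146, 258]
  XjeIX TTGCGG/1: at [31, 47, 134, 180, 229, 235, 265] ⇒ [32, 48, 135, 181, 230, 236, 266]
  JekIV CGCAT/5: at [104, 124, 129, 187, 193, 210, 222] ⇒ [109, 129, 134, 192, 198, 215, 227]

All cut coordinates (distinct, sorted): [2, 8, 21, 32, 48, 62, 72, 92, 109, 116, 129, 134, 135, 146, 158, 169, 181, 192, 198, 202, 204, 215, 227, 230, 236, 242, 258, 266, 275, 278]

Fragments:
  2→8: 6 bp
  8→21: 13 bp
  21→32: 11 bp
  32→48: 16 bp
  48→62: 14 bp
  62→72: 10 bp
  72→92: 20 bp
  92→109: 17 bp
  109→116: 7 bp
  116→129: 13 bp
  129→134: 5 bp
  134→135: 1 bp
  135→146: 11 bp
  146→158: 12 bp
  158→169: 11 bp
  169→181: 12 bp
  181→192: 11 bp
  192→198: 6 bp
  198→202: 4 bp
  202→204: 2 bp
  204→215: 11 bp
  215→227: 12 bp
  227→230: 3 bp
  230→236: 6 bp
  236→242: 6 bp
  242→258: 16 bp
  258→266: 8 bp
  266→275: 9 bp
  275→278: 3 bp
  278→2 (wrap): 285-278+2 = 9 bp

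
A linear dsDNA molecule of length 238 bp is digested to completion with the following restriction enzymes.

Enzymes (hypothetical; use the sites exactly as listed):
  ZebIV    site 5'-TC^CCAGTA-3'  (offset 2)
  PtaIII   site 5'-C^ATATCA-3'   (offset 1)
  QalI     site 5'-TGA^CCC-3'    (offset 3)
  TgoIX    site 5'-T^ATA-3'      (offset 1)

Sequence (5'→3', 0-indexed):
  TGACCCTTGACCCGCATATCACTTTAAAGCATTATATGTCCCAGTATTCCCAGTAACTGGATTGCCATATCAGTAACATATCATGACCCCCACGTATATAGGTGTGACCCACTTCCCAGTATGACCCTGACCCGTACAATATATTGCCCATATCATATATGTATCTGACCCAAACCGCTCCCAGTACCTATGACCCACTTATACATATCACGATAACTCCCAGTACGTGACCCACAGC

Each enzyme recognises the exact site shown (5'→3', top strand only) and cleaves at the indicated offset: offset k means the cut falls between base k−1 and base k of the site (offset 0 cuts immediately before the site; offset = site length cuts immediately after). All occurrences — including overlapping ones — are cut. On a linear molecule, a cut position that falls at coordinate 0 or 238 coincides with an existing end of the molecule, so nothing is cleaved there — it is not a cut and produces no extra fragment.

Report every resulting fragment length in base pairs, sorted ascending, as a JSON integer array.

Site scan:
  ZebIV TCCCAGTA/2: at [38, 47, 113, 178, 217] ⇒ [40, 49, 115, 180, 219]
  PtaIII CATATCA/1: at [14, 65, 76, 148, 203] ⇒ [15, 66, 77, 149, 204]
  QalI TGACCC/3: at [0, 7, 83, 104, 121, 127, 165, 190, 227] ⇒ [3, 10, 86, 107, 124, 130, 168, 193, 230]
  TgoIX TATA/1: at [32, 94, 96, 139, 155, 199] ⇒ [33, 95, 97, 140, 156, 200]

All cut coordinates (distinct, sorted): [3, 10, 15, 33, 40, 49, 66, 77, 86, 95, 97, 107, 115, 124, 130, 140, 149, 156, 168, 180, 193, 200, 204, 219, 230]

Fragments:
  [0,3): 3 bp
  [3,10): 7 bp
  [10,15): 5 bp
  [15,33): 18 bp
  [33,40): 7 bp
  [40,49): 9 bp
  [49,66): 17 bp
  [66,77): 11 bp
  [77,86): 9 bp
  [86,95): 9 bp
  [95,97): 2 bp
  [97,107): 10 bp
  [107,115): 8 bp
  [115,124): 9 bp
  [124,130): 6 bp
  [130,140): 10 bp
  [140,149): 9 bp
  [149,156): 7 bp
  [156,168): 12 bp
  [168,180): 12 bp
  [180,193): 13 bp
  [193,200): 7 bp
  [200,204): 4 bp
  [204,219): 15 bp
  [219,230): 11 bp
  [230,238): 8 bp

[2,3,4,5,6,7,7,7,7,8,8,9,9,9,9,9,10,10,11,11,12,12,13,15,17,18]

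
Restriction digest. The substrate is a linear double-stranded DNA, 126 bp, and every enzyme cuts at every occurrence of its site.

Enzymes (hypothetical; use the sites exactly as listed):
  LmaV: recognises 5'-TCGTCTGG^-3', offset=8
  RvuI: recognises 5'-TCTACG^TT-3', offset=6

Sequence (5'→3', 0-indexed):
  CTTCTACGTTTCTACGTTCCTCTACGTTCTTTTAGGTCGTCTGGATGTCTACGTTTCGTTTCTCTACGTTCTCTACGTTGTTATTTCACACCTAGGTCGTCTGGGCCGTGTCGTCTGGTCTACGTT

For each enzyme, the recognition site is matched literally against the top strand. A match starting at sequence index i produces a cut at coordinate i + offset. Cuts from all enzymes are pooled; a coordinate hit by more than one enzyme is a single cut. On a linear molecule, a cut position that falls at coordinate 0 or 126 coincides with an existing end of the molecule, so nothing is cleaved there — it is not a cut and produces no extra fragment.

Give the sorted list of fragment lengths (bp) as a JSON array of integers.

Scan for sites:
  LmaV TCGTCTGG/8: at [36, 96, 110] ⇒ [44, 104, 118]
  RvuI TCTACGTT/6: at [2, 10, 20, 47, 62, 71, 118] ⇒ [8, 16, 26, 53, 68, 77, 124]

All cut coordinates (distinct, sorted): [8, 16, 26, 44, 53, 68, 77, 104, 118, 124]

Fragment lengths:
  [0,8): 8 bp
  [8,16): 8 bp
  [16,26): 10 bp
  [26,44): 18 bp
  [44,53): 9 bp
  [53,68): 15 bp
  [68,77): 9 bp
  [77,104): 27 bp
  [104,118): 14 bp
  [118,124): 6 bp
  [124,126): 2 bp

[2,6,8,8,9,9,10,14,15,18,27]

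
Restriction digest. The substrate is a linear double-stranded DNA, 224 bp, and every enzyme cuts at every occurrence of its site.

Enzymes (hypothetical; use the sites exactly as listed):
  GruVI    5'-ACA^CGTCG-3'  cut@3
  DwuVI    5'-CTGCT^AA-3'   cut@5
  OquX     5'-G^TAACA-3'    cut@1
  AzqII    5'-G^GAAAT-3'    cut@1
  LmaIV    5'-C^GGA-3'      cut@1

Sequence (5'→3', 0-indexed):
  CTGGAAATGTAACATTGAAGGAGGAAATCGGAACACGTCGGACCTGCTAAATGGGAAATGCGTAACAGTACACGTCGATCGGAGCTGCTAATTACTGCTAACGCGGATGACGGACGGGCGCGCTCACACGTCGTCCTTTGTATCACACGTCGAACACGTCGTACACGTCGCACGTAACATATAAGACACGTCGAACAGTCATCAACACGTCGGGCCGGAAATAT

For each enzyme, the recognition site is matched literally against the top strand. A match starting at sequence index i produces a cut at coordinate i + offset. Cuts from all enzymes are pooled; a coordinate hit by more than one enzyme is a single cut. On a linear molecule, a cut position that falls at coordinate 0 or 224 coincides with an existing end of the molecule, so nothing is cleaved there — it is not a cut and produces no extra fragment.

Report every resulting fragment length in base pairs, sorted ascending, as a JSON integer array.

Scan for sites:
  GruVI ACACGTCG/3: at [32, 69, 125, 144, 153, 162, 185, 204] ⇒ [35, 72, 128, 147, 156, 165, 188, 207]
  DwuVI CTGCTAA/5: at [43, 84, 94] ⇒ [48, 89, 99]
  OquX GTAACA/1: at [8, 61, 173] ⇒ [9, 62, 174]
  AzqII GGAAAT/1: at [2, 22, 53, 216] ⇒ [3, 23, 54, 217]
  LmaIV CGGA/1: at [28, 38, 79, 103, 110, 215] ⇒ [29, 39, 80, 104, 111, 216]

All cut coordinates (distinct, sorted): [3, 9, 23, 29, 35, 39, 48, 54, 62, 72, 80, 89, 99, 104, 111, 128, 147, 156, 165, 174, 188, 207, 216, 217]

Fragment lengths:
  [0,3): 3 bp
  [3,9): 6 bp
  [9,23): 14 bp
  [23,29): 6 bp
  [29,35): 6 bp
  [35,39): 4 bp
  [39,48): 9 bp
  [48,54): 6 bp
  [54,62): 8 bp
  [62,72): 10 bp
  [72,80): 8 bp
  [80,89): 9 bp
  [89,99): 10 bp
  [99,104): 5 bp
  [104,111): 7 bp
  [111,128): 17 bp
  [128,147): 19 bp
  [147,156): 9 bp
  [156,165): 9 bp
  [165,174): 9 bp
  [174,188): 14 bp
  [188,207): 19 bp
  [207,216): 9 bp
  [216,217): 1 bp
  [217,224): 7 bp

[1,3,4,5,6,6,6,6,7,7,8,8,9,9,9,9,9,9,10,10,14,14,17,19,19]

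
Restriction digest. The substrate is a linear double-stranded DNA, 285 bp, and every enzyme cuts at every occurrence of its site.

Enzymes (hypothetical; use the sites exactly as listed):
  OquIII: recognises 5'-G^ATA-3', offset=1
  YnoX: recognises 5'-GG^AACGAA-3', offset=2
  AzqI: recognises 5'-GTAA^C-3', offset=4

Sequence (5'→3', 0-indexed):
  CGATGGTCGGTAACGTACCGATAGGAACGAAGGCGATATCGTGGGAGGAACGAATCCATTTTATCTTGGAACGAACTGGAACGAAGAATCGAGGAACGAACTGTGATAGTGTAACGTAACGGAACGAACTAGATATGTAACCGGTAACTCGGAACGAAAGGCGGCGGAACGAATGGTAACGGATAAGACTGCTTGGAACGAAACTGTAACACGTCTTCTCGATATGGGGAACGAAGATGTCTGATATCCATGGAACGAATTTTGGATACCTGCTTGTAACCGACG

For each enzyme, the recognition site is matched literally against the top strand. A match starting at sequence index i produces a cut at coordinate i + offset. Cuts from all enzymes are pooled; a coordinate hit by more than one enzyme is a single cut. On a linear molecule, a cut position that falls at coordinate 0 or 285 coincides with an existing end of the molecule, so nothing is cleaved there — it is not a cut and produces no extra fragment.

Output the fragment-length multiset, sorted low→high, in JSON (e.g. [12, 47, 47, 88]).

Scan for sites:
  OquIII GATA/1: at [19, 34, 104, 131, 181, 220, 242, 264] ⇒ [20, 35, 105, 132, 182, 221, 243, 265]
  YnoX GGAACGAA/2: at [23, 46, 67, 77, 92, 120, 150, 165, 194, 227, 251] ⇒ [25, 48, 69, 79, 94, 122, 152, 167, 196, 229, 253]
  AzqI GTAAC/4: at [9, 110, 115, 136, 143, 175, 205, 275] ⇒ [13, 114, 119, 140, 147, 179, 209, 279]

All cut coordinates (distinct, sorted): [13, 20, 25, 35, 48, 69, 79, 94, 105, 114, 119, 122, 132, 140, 147, 152, 167, 179, 182, 196, 209, 221, 229, 243, 253, 265, 279]

Fragment lengths:
  [0,13): 13 bp
  [13,20): 7 bp
  [20,25): 5 bp
  [25,35): 10 bp
  [35,48): 13 bp
  [48,69): 21 bp
  [69,79): 10 bp
  [79,94): 15 bp
  [94,105): 11 bp
  [105,114): 9 bp
  [114,119): 5 bp
  [119,122): 3 bp
  [122,132): 10 bp
  [132,140): 8 bp
  [140,147): 7 bp
  [147,152): 5 bp
  [152,167): 15 bp
  [167,179): 12 bp
  [179,182): 3 bp
  [182,196): 14 bp
  [196,209): 13 bp
  [209,221): 12 bp
  [221,229): 8 bp
  [229,243): 14 bp
  [243,253): 10 bp
  [253,265): 12 bp
  [265,279): 14 bp
  [279,285): 6 bp

[3,3,5,5,5,6,7,7,8,8,9,10,10,10,10,11,12,12,12,13,13,13,14,14,14,15,15,21]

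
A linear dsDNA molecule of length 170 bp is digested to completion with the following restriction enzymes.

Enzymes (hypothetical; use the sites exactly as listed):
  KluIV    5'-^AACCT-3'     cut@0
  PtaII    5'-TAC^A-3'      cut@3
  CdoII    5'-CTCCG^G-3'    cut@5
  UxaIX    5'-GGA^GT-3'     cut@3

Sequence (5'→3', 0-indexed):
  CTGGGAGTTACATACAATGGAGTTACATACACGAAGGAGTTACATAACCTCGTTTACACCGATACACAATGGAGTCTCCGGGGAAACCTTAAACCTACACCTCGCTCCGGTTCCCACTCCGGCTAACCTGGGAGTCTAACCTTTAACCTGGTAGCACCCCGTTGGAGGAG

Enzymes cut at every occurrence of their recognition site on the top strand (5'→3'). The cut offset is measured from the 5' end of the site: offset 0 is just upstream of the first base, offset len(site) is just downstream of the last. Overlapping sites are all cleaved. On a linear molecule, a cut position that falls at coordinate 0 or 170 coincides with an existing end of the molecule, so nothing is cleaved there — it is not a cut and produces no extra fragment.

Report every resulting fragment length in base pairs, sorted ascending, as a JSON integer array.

[2,3,4,4,4,4,5,5,5,6,6,7,7,7,7,8,8,8,9,11,12,12,26]

Scan for sites:
  KluIV AACCT/0: at [45, 84, 91, 124, 137, 144] ⇒ [45, 84, 91, 124, 137, 144]
  PtaII TACA/3: at [8, 12, 23, 27, 40, 54, 62, 95] ⇒ [11, 15, 26, 30, 43, 57, 65, 98]
  CdoII CTCCGG/5: at [75, 104, 116] ⇒ [80, 109, 121]
  UxaIX GGAGT/3: at [3, 18, 35, 70, 130] ⇒ [6, 21, 38, 73, 133]

Pooled cuts: [6, 11, 15, 21, 26, 30, 38, 43, 45, 57, 65, 73, 80, 84, 91, 98, 109, 121, 124, 133, 137, 144]

Fragments:
  [0,6): 6 bp
  [6,11): 5 bp
  [11,15): 4 bp
  [15,21): 6 bp
  [21,26): 5 bp
  [26,30): 4 bp
  [30,38): 8 bp
  [38,43): 5 bp
  [43,45): 2 bp
  [45,57): 12 bp
  [57,65): 8 bp
  [65,73): 8 bp
  [73,80): 7 bp
  [80,84): 4 bp
  [84,91): 7 bp
  [91,98): 7 bp
  [98,109): 11 bp
  [109,121): 12 bp
  [121,124): 3 bp
  [124,133): 9 bp
  [133,137): 4 bp
  [137,144): 7 bp
  [144,170): 26 bp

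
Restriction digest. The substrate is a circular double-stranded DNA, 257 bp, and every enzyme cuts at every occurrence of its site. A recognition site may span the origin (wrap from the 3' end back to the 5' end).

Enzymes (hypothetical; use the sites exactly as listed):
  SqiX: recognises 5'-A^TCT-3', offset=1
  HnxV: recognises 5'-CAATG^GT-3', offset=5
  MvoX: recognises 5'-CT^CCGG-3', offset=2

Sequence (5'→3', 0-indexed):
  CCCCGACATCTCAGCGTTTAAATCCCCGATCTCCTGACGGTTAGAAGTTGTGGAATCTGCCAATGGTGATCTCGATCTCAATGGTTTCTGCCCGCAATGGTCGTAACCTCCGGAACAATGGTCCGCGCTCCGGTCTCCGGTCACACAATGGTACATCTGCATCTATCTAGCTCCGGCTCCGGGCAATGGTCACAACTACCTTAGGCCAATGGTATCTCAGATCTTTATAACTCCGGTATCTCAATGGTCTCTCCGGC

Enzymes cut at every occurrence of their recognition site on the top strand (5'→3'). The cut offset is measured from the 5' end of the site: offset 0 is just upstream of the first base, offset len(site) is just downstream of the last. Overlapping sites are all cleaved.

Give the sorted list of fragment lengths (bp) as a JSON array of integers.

[3,4,4,5,6,6,6,6,6,7,7,7,8,8,9,10,10,10,11,11,13,14,16,21,23,26]

Per-enzyme occurrences:
  SqiX (ATCT, off=1): starts [7, 28, 54, 68, 74, 154, 160, 164, 213, 220, 237] → cuts [8, 29, 55, 69, 75, 155, 161, 165, 214, 221, 238]
  HnxV (CAATGGT, off=5): starts [60, 78, 94, 115, 145, 183, 206, 241] → cuts [65, 83, 99, 120, 150, 188, 211, 246]
  MvoX (CTCCGG, off=2): starts [107, 127, 134, 170, 176, 230, 250] → cuts [109, 129, 136, 172, 178, 232, 252]

Pooled cuts: [8, 29, 55, 65, 69, 75, 83, 99, 109, 120, 129, 136, 150, 155, 161, 165, 172, 178, 188, 211, 214, 221, 232, 238, 246, 252]

Fragment lengths:
  8→29: 21 bp
  29→55: 26 bp
  55→65: 10 bp
  65→69: 4 bp
  69→75: 6 bp
  75→83: 8 bp
  83→99: 16 bp
  99→109: 10 bp
  109→120: 11 bp
  120→129: 9 bp
  129→136: 7 bp
  136→150: 14 bp
  150→155: 5 bp
  155→161: 6 bp
  161→165: 4 bp
  165→172: 7 bp
  172→178: 6 bp
  178→188: 10 bp
  188→211: 23 bp
  211→214: 3 bp
  214→221: 7 bp
  221→232: 11 bp
  232→238: 6 bp
  238→246: 8 bp
  246→252: 6 bp
  252→8 (wrap): 257-252+8 = 13 bp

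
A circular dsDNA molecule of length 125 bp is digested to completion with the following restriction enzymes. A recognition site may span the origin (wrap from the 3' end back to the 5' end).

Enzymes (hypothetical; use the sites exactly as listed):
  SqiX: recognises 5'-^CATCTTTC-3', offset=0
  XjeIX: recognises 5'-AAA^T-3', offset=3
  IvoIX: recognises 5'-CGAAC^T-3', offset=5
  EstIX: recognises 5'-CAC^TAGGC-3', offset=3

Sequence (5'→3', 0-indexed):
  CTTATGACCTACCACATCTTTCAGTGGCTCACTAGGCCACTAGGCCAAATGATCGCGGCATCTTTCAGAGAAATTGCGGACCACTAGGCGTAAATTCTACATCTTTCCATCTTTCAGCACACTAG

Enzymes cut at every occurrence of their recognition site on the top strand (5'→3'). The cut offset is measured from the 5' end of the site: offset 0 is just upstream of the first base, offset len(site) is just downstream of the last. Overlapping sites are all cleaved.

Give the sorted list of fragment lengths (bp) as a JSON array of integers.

[5,8,8,9,9,10,11,15,18,32]

Scan for sites:
  SqiX CATCTTTC/0: at [14, 58, 99, 107] ⇒ [14, 58, 99, 107]
  XjeIX AAAT/3: at [46, 70, 91] ⇒ [49, 73, 94]
  IvoIX (CGAACT, off=5): no sites
  EstIX CACTAGGC/3: at [29, 37, 81] ⇒ [32, 40, 84]

All cut coordinates (distinct, sorted): [14, 32, 40, 49, 58, 73, 84, 94, 99, 107]

Fragments:
  14→32: 18 bp
  32→40: 8 bp
  40→49: 9 bp
  49→58: 9 bp
  58→73: 15 bp
  73→84: 11 bp
  84→94: 10 bp
  94→99: 5 bp
  99→107: 8 bp
  107→14 (wrap): 125-107+14 = 32 bp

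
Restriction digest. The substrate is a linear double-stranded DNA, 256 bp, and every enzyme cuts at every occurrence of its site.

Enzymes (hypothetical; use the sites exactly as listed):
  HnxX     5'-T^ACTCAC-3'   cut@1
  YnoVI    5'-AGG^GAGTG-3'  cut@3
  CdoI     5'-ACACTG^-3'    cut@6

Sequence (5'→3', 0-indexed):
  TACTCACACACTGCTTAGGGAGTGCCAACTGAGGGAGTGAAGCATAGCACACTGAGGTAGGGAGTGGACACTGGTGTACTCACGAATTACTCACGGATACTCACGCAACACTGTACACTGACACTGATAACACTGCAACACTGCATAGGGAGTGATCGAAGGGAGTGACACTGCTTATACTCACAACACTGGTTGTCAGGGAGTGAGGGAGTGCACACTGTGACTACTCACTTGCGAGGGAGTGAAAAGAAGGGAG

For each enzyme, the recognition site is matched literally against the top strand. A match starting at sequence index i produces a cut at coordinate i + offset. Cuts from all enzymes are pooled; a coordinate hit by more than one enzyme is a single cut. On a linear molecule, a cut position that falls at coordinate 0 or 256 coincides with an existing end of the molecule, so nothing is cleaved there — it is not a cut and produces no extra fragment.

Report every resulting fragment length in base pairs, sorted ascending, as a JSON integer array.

[1,4,5,5,6,6,6,7,7,8,8,9,9,10,11,11,12,12,12,13,13,14,15,15,17,20]

Site scan:
  HnxX (TACTCAC, off=1): starts [0, 76, 87, 97, 177, 224] → cuts [1, 77, 88, 98, 178, 225]
  YnoVI (AGGGAGTG, off=3): starts [16, 31, 58, 146, 159, 197, 205, 236] → cuts [19, 34, 61, 149, 162, 200, 208, 239]
  CdoI (ACACTG, off=6): starts [7, 48, 67, 107, 114, 120, 129, 137, 167, 185, 214] → cuts [13, 54, 73, 113, 120, 126, 135, 143, 173, 191, 220]

Pooled cuts: [1, 13, 19, 34, 54, 61, 73, 77, 88, 98, 113, 120, 126, 135, 143, 149, 162, 173, 178, 191, 200, 208, 220, 225, 239]

Fragments:
  [0,1): 1 bp
  [1,13): 12 bp
  [13,19): 6 bp
  [19,34): 15 bp
  [34,54): 20 bp
  [54,61): 7 bp
  [61,73): 12 bp
  [73,77): 4 bp
  [77,88): 11 bp
  [88,98): 10 bp
  [98,113): 15 bp
  [113,120): 7 bp
  [120,126): 6 bp
  [126,135): 9 bp
  [135,143): 8 bp
  [143,149): 6 bp
  [149,162): 13 bp
  [162,173): 11 bp
  [173,178): 5 bp
  [178,191): 13 bp
  [191,200): 9 bp
  [200,208): 8 bp
  [208,220): 12 bp
  [220,225): 5 bp
  [225,239): 14 bp
  [239,256): 17 bp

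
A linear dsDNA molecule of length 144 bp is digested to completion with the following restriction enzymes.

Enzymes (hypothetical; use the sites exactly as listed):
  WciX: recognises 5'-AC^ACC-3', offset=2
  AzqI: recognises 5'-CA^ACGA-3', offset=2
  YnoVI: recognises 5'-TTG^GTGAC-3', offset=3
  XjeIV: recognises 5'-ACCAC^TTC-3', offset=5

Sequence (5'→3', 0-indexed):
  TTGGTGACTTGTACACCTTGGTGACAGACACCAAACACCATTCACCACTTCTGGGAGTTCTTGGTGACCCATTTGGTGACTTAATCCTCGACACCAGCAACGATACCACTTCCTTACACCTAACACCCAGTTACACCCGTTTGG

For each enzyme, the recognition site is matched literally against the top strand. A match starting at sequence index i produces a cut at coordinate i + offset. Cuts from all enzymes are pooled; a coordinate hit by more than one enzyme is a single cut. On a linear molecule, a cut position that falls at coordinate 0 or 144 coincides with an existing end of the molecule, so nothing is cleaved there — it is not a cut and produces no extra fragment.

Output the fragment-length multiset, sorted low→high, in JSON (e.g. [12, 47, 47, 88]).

[3,6,7,7,7,8,9,10,10,10,11,12,12,15,17]

Site scan:
  WciX (ACACC, off=2): starts [12, 27, 34, 90, 115, 122, 132] → cuts [14, 29, 36, 92, 117, 124, 134]
  AzqI (CAACGA, off=2): starts [97] → cuts [99]
  YnoVI (TTGGTGAC, off=3): starts [0, 17, 60, 72] → cuts [3, 20, 63, 75]
  XjeIV (ACCACTTC, off=5): starts [43, 104] → cuts [48, 109]

Pooled cuts: [3, 14, 20, 29, 36, 48, 63, 75, 92, 99, 109, 117, 124, 134]

Fragment lengths:
  [0,3): 3 bp
  [3,14): 11 bp
  [14,20): 6 bp
  [20,29): 9 bp
  [29,36): 7 bp
  [36,48): 12 bp
  [48,63): 15 bp
  [63,75): 12 bp
  [75,92): 17 bp
  [92,99): 7 bp
  [99,109): 10 bp
  [109,117): 8 bp
  [117,124): 7 bp
  [124,134): 10 bp
  [134,144): 10 bp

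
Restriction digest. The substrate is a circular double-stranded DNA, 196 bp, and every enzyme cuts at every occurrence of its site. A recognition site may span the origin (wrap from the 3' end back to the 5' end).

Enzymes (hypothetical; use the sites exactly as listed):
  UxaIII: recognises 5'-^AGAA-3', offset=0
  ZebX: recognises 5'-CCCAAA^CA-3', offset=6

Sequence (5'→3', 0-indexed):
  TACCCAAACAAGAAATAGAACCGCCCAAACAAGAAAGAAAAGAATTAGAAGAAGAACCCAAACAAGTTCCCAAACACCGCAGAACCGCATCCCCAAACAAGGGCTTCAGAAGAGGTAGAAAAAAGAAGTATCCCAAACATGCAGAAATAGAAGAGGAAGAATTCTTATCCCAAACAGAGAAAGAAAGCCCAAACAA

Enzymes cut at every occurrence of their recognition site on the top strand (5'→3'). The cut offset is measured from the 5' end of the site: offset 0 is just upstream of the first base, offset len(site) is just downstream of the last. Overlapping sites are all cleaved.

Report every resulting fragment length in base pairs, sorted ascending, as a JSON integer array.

[2,2,3,3,3,4,4,5,5,6,6,6,6,7,9,9,10,10,11,12,12,13,14,17,17]

Scan for sites:
  UxaIII (AGAA, off=0): starts [10, 16, 31, 35, 40, 46, 49, 52, 80, 107, 116, 123, 142, 148, 157, 177, 181] → cuts [10, 16, 31, 35, 40, 46, 49, 52, 80, 107, 116, 123, 142, 148, 157, 177, 181]
  ZebX (CCCAAACA, off=6): starts [2, 23, 56, 68, 91, 131, 168, 187] → cuts [8, 29, 62, 74, 97, 137, 174, 193]

All cut coordinates (distinct, sorted): [8, 10, 16, 29, 31, 35, 40, 46, 49, 52, 62, 74, 80, 97, 107, 116, 123, 137, 142, 148, 157, 174, 177, 181, 193]

Fragments:
  8→10: 2 bp
  10→16: 6 bp
  16→29: 13 bp
  29→31: 2 bp
  31→35: 4 bp
  35→40: 5 bp
  40→46: 6 bp
  46→49: 3 bp
  49→52: 3 bp
  52→62: 10 bp
  62→74: 12 bp
  74→80: 6 bp
  80→97: 17 bp
  97→107: 10 bp
  107→116: 9 bp
  116→123: 7 bp
  123→137: 14 bp
  137→142: 5 bp
  142→148: 6 bp
  148→157: 9 bp
  157→174: 17 bp
  174→177: 3 bp
  177→181: 4 bp
  181→193: 12 bp
  193→8 (wrap): 196-193+8 = 11 bp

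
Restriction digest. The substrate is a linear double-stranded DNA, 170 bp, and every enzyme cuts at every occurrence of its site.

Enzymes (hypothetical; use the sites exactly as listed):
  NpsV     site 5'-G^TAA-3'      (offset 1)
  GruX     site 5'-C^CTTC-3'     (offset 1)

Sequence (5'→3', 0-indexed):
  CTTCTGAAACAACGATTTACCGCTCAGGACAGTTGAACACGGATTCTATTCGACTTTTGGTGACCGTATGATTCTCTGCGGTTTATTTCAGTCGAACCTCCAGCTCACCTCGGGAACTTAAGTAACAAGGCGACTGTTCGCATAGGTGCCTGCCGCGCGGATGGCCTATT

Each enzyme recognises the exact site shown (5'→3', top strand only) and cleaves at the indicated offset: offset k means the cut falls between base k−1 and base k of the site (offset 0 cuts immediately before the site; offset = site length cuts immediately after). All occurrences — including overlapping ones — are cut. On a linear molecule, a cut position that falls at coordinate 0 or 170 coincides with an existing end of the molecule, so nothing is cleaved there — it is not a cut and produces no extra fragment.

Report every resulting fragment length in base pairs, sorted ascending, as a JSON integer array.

Scan for sites:
  NpsV (GTAA, off=1): starts [121] → cuts [122]
  GruX (CCTTC, off=1): no sites

Pooled cuts: [122]

Fragments:
  [0,122): 122 bp
  [122,170): 48 bp

[48,122]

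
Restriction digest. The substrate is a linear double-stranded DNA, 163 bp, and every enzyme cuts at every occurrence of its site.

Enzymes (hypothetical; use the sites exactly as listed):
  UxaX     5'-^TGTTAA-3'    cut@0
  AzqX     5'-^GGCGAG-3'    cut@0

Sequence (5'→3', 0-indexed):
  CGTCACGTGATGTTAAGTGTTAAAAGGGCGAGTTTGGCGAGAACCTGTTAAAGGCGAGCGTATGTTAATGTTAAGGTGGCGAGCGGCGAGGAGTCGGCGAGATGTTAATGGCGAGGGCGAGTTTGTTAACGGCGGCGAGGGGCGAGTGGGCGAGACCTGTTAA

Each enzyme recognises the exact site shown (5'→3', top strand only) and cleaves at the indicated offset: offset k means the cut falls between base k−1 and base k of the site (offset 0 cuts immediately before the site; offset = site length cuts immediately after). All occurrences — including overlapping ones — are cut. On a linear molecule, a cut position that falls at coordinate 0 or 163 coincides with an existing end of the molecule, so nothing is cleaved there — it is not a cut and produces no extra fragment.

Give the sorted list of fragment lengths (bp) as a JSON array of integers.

[6,6,6,7,7,7,7,7,7,8,8,9,9,9,9,10,10,10,10,11]

Scan for sites:
  UxaX TGTTAA/0: at [10, 17, 45, 62, 68, 102, 123, 157] ⇒ [10, 17, 45, 62, 68, 102, 123, 157]
  AzqX GGCGAG/0: at [26, 35, 52, 77, 84, 95, 109, 115, 133, 140, 148] ⇒ [26, 35, 52, 77, 84, 95, 109, 115, 133, 140, 148]

Pooled cuts: [10, 17, 26, 35, 45, 52, 62, 68, 77, 84, 95, 102, 109, 115, 123, 133, 140, 148, 157]

Fragments:
  [0,10): 10 bp
  [10,17): 7 bp
  [17,26): 9 bp
  [26,35): 9 bp
  [35,45): 10 bp
  [45,52): 7 bp
  [52,62): 10 bp
  [62,68): 6 bp
  [68,77): 9 bp
  [77,84): 7 bp
  [84,95): 11 bp
  [95,102): 7 bp
  [102,109): 7 bp
  [109,115): 6 bp
  [115,123): 8 bp
  [123,133): 10 bp
  [133,140): 7 bp
  [140,148): 8 bp
  [148,157): 9 bp
  [157,163): 6 bp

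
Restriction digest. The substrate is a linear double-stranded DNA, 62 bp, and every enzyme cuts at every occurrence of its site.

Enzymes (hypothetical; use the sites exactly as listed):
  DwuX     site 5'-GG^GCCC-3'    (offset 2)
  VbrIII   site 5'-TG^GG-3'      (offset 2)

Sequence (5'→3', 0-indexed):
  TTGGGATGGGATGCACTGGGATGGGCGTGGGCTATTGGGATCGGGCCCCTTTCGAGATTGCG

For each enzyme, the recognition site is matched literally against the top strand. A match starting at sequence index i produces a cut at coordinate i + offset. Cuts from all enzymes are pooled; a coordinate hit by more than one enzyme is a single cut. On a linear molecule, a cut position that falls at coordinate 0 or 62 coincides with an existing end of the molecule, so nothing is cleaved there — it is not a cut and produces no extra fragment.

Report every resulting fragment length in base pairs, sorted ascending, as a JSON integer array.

Per-enzyme occurrences:
  DwuX GGGCCC/2: at [42] ⇒ [44]
  VbrIII TGGG/2: at [1, 6, 16, 21, 27, 35] ⇒ [3, 8, 18, 23, 29, 37]

Pooled cuts: [3, 8, 18, 23, 29, 37, 44]

Fragment lengths:
  [0,3): 3 bp
  [3,8): 5 bp
  [8,18): 10 bp
  [18,23): 5 bp
  [23,29): 6 bp
  [29,37): 8 bp
  [37,44): 7 bp
  [44,62): 18 bp

[3,5,5,6,7,8,10,18]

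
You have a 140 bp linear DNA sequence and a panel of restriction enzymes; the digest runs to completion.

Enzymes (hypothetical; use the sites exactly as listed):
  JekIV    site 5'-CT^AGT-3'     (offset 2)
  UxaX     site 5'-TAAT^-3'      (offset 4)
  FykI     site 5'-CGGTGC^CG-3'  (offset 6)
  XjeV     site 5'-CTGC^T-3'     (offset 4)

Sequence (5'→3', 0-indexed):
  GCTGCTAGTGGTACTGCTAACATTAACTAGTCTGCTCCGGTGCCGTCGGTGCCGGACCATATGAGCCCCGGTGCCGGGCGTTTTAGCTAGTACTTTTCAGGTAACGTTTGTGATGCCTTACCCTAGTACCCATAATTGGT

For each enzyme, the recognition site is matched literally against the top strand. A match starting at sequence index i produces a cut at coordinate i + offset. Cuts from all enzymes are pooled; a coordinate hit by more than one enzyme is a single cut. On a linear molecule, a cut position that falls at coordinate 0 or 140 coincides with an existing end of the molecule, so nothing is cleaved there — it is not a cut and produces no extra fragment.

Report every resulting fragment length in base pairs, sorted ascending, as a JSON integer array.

[1,4,5,7,8,9,11,11,12,14,22,36]

Site scan:
  JekIV (CTAGT, off=2): starts [4, 26, 86, 122] → cuts [6, 28, 88, 124]
  UxaX (TAAT, off=4): starts [132] → cuts [136]
  FykI (CGGTGCCG, off=6): starts [37, 46, 68] → cuts [43, 52, 74]
  XjeV (CTGCT, off=4): starts [1, 13, 31] → cuts [5, 17, 35]

All cut coordinates (distinct, sorted): [5, 6, 17, 28, 35, 43, 52, 74, 88, 124, 136]

Fragment lengths:
  [0,5): 5 bp
  [5,6): 1 bp
  [6,17): 11 bp
  [17,28): 11 bp
  [28,35): 7 bp
  [35,43): 8 bp
  [43,52): 9 bp
  [52,74): 22 bp
  [74,88): 14 bp
  [88,124): 36 bp
  [124,136): 12 bp
  [136,140): 4 bp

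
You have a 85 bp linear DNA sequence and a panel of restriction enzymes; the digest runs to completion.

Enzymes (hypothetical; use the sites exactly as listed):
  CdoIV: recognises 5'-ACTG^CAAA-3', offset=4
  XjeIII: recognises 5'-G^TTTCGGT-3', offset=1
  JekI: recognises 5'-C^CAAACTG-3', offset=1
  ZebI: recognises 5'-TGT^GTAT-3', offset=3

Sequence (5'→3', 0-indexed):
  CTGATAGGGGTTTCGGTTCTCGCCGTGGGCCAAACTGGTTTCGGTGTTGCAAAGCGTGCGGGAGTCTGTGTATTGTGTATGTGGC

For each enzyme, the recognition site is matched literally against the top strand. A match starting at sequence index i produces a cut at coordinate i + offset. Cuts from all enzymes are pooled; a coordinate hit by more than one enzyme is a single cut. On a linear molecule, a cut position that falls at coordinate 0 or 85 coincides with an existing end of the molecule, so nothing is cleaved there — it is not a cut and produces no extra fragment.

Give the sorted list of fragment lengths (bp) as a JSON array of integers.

Per-enzyme occurrences:
  CdoIV (ACTGCAAA, off=4): no sites
  XjeIII (GTTTCGGT, off=1): starts [9, 37] → cuts [10, 38]
  JekI (CCAAACTG, off=1): starts [29] → cuts [30]
  ZebI (TGTGTAT, off=3): starts [66, 73] → cuts [69, 76]

All cut coordinates (distinct, sorted): [10, 30, 38, 69, 76]

Fragment lengths:
  [0,10): 10 bp
  [10,30): 20 bp
  [30,38): 8 bp
  [38,69): 31 bp
  [69,76): 7 bp
  [76,85): 9 bp

[7,8,9,10,20,31]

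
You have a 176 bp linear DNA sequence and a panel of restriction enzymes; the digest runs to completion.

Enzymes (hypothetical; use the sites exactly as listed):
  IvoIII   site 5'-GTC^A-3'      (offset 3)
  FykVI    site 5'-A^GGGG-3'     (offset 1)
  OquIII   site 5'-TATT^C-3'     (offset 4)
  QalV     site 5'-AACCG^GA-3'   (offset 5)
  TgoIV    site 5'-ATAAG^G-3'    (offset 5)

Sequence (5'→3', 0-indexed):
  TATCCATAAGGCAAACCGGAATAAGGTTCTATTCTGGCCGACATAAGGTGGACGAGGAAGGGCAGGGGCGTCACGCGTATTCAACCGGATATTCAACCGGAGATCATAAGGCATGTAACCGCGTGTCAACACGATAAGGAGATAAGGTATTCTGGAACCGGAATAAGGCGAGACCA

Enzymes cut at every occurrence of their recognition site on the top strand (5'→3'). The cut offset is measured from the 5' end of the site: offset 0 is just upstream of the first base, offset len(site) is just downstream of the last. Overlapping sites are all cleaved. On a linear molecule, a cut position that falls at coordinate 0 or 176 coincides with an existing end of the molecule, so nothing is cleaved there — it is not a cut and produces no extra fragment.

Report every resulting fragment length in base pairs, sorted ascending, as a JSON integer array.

[5,6,6,6,7,7,8,8,8,8,9,9,9,10,11,11,14,17,17]

Site scan:
  IvoIII GTCA/3: at [69, 124] ⇒ [72, 127]
  FykVI AGGGG/1: at [63] ⇒ [64]
  OquIII TATTC/4: at [29, 77, 89, 147] ⇒ [33, 81, 93, 151]
  QalV AACCGGA/5: at [13, 82, 94, 155] ⇒ [18, 87, 99, 160]
  TgoIV ATAAGG/5: at [5, 20, 42, 105, 133, 141, 162] ⇒ [10, 25, 47, 110, 138, 146, 167]

All cut coordinates (distinct, sorted): [10, 18, 25, 33, 47, 64, 72, 81, 87, 93, 99, 110, 127, 138, 146, 151, 160, 167]

Fragment lengths:
  [0,10): 10 bp
  [10,18): 8 bp
  [18,25): 7 bp
  [25,33): 8 bp
  [33,47): 14 bp
  [47,64): 17 bp
  [64,72): 8 bp
  [72,81): 9 bp
  [81,87): 6 bp
  [87,93): 6 bp
  [93,99): 6 bp
  [99,110): 11 bp
  [110,127): 17 bp
  [127,138): 11 bp
  [138,146): 8 bp
  [146,151): 5 bp
  [151,160): 9 bp
  [160,167): 7 bp
  [167,176): 9 bp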